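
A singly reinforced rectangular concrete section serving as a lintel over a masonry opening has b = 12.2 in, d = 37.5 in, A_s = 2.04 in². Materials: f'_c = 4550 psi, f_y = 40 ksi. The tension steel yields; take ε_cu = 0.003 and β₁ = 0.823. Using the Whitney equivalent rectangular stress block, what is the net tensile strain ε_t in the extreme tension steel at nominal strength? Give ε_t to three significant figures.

a = A_s f_y/(0.85 f'_c b) = 1.729 in.
β₁ = 0.823, so c = a/β₁ = 1.729/0.823 = 2.101 in.
From the linear strain diagram with ε_cu = 0.003: ε_t = 0.003 (d − c)/c = 0.003 × (37.5 − 2.101)/2.101 = 0.0505.
Since ε_t ≥ 0.005, the section is tension-controlled.

ε_t ≈ 0.0505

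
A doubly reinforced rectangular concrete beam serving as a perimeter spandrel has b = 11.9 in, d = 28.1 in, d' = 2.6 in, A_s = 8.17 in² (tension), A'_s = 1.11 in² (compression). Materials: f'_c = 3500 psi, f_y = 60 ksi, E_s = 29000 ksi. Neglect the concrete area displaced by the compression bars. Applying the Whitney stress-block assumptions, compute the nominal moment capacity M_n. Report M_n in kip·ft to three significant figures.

Assume both steels yield.
a = (A_s − A'_s) f_y/(0.85 f'_c b) = (8.17 − 1.11) × 60/(0.85 × 3.5 × 11.9) = 11.965 in.
c = a/β₁ = 11.965/0.85 = 14.076 in; ε'_s = 0.003(c − d')/c = 0.0024 ≥ ε_y = 0.0021, so the compression steel yields.
M_n = (A_s − A'_s) f_y (d − a/2) + A'_s f_y (d − d') = 423.6 × (28.1 − 5.9825) + 66.6 × (28.1 − 2.6) = 9369.0 + 1698.3 = 11067.3 kip·in = 11067.3/12 = 922.28 kip·ft.

M_n ≈ 922 kip·ft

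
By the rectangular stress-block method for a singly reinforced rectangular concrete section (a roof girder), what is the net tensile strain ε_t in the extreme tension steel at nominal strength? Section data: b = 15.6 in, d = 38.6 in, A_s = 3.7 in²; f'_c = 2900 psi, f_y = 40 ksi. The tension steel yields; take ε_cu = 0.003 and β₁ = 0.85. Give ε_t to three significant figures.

a = A_s f_y/(0.85 f'_c b) = 3.849 in.
β₁ = 0.85, so c = a/β₁ = 3.849/0.85 = 4.528 in.
From the linear strain diagram with ε_cu = 0.003: ε_t = 0.003 (d − c)/c = 0.003 × (38.6 − 4.528)/4.528 = 0.0226.
Since ε_t ≥ 0.005, the section is tension-controlled.

ε_t ≈ 0.0226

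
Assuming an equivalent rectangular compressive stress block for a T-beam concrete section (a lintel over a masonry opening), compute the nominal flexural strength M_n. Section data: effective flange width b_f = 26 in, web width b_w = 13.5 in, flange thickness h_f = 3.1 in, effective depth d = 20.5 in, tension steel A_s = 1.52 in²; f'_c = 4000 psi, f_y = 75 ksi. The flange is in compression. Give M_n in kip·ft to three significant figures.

Tension: T = A_s f_y = 1.52 × 75 = 114 kips.
Try a within the flange: a = T/(0.85 f'_c b_f) = 114/(0.85 × 4 × 26) = 1.290 in.
Since a = 1.290 ≤ h_f = 3.1 in, the stress block lies entirely in the flange; analyse as a rectangular beam of width b_f.
M_n = T(d − a/2) = 114 × (20.5 − 0.645) = 2263.5 kip·in.
M_n = 2263.5/12 = 188.63 kip·ft.

M_n ≈ 189 kip·ft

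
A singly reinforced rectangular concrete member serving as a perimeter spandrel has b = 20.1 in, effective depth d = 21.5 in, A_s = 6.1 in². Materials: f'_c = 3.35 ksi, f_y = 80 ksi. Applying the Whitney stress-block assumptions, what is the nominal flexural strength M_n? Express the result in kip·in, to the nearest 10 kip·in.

M_n ≈ 8410 kip·in

T = A_s f_y = 6.1 × 80 = 488 kips.
a = T/(0.85 f'_c b) = 488/(0.85 × 3.35 × 20.1) = 8.526 in.
M_n = T(d − a/2) = 488 × (21.5 − 4.263) = 8411.7 kip·in.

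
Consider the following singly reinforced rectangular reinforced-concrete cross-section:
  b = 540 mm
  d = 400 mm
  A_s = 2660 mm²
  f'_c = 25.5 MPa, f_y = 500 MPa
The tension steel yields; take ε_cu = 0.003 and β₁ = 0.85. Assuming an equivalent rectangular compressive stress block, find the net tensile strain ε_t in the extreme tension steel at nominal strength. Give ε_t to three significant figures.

a = A_s f_y/(0.85 f'_c b) = 113.63 mm.
β₁ = 0.85, so c = a/β₁ = 113.63/0.85 = 133.68 mm.
From the linear strain diagram with ε_cu = 0.003: ε_t = 0.003 (d − c)/c = 0.003 × (400 − 133.68)/133.68 = 0.00598.
Since ε_t ≥ 0.005, the section is tension-controlled.

ε_t ≈ 0.00598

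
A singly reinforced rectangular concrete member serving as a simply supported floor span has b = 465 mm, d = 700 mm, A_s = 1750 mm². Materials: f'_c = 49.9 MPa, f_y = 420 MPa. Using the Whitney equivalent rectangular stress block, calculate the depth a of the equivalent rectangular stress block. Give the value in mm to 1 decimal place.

a ≈ 37.3 mm

T = A_s f_y = 1750 × 420 = 735000 N = 735 kN.
Setting C = 0.85 f'_c a b equal to T: a = 735000/(0.85 × 49.9 × 465) = 37.3 mm.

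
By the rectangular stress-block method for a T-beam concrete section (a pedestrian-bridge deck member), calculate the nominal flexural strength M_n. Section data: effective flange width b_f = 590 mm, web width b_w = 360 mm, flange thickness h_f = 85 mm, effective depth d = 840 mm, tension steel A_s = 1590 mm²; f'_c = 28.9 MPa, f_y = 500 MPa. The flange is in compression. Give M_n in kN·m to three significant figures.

Tension: T = A_s f_y = 1590 × 500 = 795000 N.
Try a within the flange: a = T/(0.85 f'_c b_f) = 795000/(0.85 × 28.9 × 590) = 54.85 mm.
Since a = 54.85 ≤ h_f = 85 mm, the stress block lies entirely in the flange; analyse as a rectangular beam of width b_f.
M_n = T(d − a/2) = 795000 × (840 − 27.425) = 646.00 × 10⁶ N·mm.
M_n = 646.00 kN·m.

M_n ≈ 646 kN·m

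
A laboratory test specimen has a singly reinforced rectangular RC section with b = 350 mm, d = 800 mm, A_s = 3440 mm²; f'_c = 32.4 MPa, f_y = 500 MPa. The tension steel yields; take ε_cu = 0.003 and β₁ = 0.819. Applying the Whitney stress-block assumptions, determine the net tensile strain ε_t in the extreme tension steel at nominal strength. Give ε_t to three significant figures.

ε_t ≈ 0.00802

a = A_s f_y/(0.85 f'_c b) = 178.44 mm.
β₁ = 0.819, so c = a/β₁ = 178.44/0.819 = 217.88 mm.
From the linear strain diagram with ε_cu = 0.003: ε_t = 0.003 (d − c)/c = 0.003 × (800 − 217.88)/217.88 = 0.00802.
Since ε_t ≥ 0.005, the section is tension-controlled.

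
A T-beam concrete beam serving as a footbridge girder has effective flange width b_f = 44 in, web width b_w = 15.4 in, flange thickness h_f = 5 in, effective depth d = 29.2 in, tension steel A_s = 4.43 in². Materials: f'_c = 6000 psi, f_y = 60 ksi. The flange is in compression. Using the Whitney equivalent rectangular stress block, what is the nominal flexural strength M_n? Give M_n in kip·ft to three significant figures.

Tension: T = A_s f_y = 4.43 × 60 = 265.8 kips.
Try a within the flange: a = T/(0.85 f'_c b_f) = 265.8/(0.85 × 6 × 44) = 1.184 in.
Since a = 1.184 ≤ h_f = 5 in, the stress block lies entirely in the flange; analyse as a rectangular beam of width b_f.
M_n = T(d − a/2) = 265.8 × (29.2 − 0.592) = 7604.0 kip·in.
M_n = 7604.0/12 = 633.67 kip·ft.

M_n ≈ 634 kip·ft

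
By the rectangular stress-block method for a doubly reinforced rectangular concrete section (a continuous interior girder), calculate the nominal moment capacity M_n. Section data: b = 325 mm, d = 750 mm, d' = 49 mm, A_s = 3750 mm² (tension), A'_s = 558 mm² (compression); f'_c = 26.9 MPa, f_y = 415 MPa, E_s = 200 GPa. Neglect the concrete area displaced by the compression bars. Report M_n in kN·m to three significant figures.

Assume both tension and compression steel yield.
Net tension couple steel: A_s − A'_s = 3192 mm².
a = (A_s − A'_s) f_y / (0.85 f'_c b) = 1324680/(0.85 × 26.9 × 325) = 178.26 mm.
c = a/β₁ = 178.26/0.85 = 209.72 mm; ε'_s = 0.003(c − d')/c = 0.0023 ≥ f_y/E_s = 0.0021, so compression steel does yield.
M_n = (A_s − A'_s) f_y (d − a/2) + A'_s f_y (d − d') = [1324680 × (750 − 89.13) + 231570 × (750 − 49)] × 10⁻⁶ = 875.44 + 162.33 = 1037.77 kN·m.

M_n ≈ 1040 kN·m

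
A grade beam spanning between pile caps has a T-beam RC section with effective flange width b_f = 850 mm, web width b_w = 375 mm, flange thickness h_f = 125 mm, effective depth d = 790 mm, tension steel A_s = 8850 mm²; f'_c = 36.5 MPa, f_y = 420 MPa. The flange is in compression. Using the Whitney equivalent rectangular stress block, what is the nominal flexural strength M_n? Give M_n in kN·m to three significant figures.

M_n ≈ 2670 kN·m

Tension: T = A_s f_y = 8850 × 420 = 3717000 N.
Try a within the flange: a = T/(0.85 f'_c b_f) = 3717000/(0.85 × 36.5 × 850) = 140.95 mm.
a = 140.95 > h_f = 125 mm: the block extends into the web. Split into flange-overhang and web parts.
C_f = 0.85 f'_c (b_f − b_w) h_f = 0.85 × 36.5 × (850 − 375) × 125 = 1842109 N.
Remaining web compression depth: a_w = (T − C_f)/(0.85 f'_c b_w) = (3717000 − 1842109)/(0.85 × 36.5 × 375) = 161.15 mm.
M_n = C_f(d − h_f/2) + (T − C_f)(d − a_w/2) = 1842109 × (790 − 62.5) + 1874891 × (790 − 80.575) = 1340.13 + 1330.09 = 2670.22 × 10⁶ N·mm.
M_n = 2670.22 kN·m.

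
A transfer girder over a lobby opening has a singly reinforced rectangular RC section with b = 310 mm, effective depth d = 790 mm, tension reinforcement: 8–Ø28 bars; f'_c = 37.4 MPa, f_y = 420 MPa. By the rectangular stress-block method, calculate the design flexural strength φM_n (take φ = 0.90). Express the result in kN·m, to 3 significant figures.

φM_n ≈ 1280 kN·m

A_s = 8 × 616 = 4928 mm².
T = A_s f_y = 4928 × 420 = 2069760 N = 2069.76 kN.
From C = T: a = T/(0.85 f'_c b) = 2069760/(0.85 × 37.4 × 310) = 210.02 mm.
M_n = T(d − a/2) = 2069.76 kN × (790 − 105.01) mm = 1417.76 kN·m.
φM_n = 0.90 × 1417.76 = 1275.98 kN·m.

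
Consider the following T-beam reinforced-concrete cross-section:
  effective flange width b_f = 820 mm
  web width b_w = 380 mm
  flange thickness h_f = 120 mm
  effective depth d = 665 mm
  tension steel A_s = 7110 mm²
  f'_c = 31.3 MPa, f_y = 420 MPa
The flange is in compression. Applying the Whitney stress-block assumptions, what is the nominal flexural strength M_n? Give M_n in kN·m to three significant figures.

M_n ≈ 1780 kN·m

Tension: T = A_s f_y = 7110 × 420 = 2986200 N.
Try a within the flange: a = T/(0.85 f'_c b_f) = 2986200/(0.85 × 31.3 × 820) = 136.88 mm.
a = 136.88 > h_f = 120 mm: the block extends into the web. Split into flange-overhang and web parts.
C_f = 0.85 f'_c (b_f − b_w) h_f = 0.85 × 31.3 × (820 − 380) × 120 = 1404744 N.
Remaining web compression depth: a_w = (T − C_f)/(0.85 f'_c b_w) = (2986200 − 1404744)/(0.85 × 31.3 × 380) = 156.43 mm.
M_n = C_f(d − h_f/2) + (T − C_f)(d − a_w/2) = 1404744 × (665 − 60) + 1581456 × (665 − 78.215) = 849.87 + 927.97 = 1777.84 × 10⁶ N·mm.
M_n = 1777.84 kN·m.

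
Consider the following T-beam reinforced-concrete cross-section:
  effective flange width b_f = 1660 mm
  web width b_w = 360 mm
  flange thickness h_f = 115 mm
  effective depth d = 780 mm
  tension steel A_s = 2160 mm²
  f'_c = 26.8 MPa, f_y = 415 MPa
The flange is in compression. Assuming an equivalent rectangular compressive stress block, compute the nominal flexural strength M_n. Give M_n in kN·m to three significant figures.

M_n ≈ 689 kN·m

Tension: T = A_s f_y = 2160 × 415 = 896400 N.
Try a within the flange: a = T/(0.85 f'_c b_f) = 896400/(0.85 × 26.8 × 1660) = 23.71 mm.
Since a = 23.71 ≤ h_f = 115 mm, the stress block lies entirely in the flange; analyse as a rectangular beam of width b_f.
M_n = T(d − a/2) = 896400 × (780 − 11.855) = 688.57 × 10⁶ N·mm.
M_n = 688.57 kN·m.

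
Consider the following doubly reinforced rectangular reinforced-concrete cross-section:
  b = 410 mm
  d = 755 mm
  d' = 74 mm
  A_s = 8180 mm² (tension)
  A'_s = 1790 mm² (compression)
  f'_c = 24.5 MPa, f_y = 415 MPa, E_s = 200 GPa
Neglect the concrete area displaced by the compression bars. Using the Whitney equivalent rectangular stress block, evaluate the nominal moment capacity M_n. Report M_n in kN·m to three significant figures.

Assume both tension and compression steel yield.
Net tension couple steel: A_s − A'_s = 6390 mm².
a = (A_s − A'_s) f_y / (0.85 f'_c b) = 2651850/(0.85 × 24.5 × 410) = 310.58 mm.
c = a/β₁ = 310.58/0.85 = 365.39 mm; ε'_s = 0.003(c − d')/c = 0.0024 ≥ f_y/E_s = 0.0021, so compression steel does yield.
M_n = (A_s − A'_s) f_y (d − a/2) + A'_s f_y (d − d') = [2651850 × (755 − 155.29) + 742850 × (755 − 74)] × 10⁻⁶ = 1590.34 + 505.88 = 2096.22 kN·m.

M_n ≈ 2100 kN·m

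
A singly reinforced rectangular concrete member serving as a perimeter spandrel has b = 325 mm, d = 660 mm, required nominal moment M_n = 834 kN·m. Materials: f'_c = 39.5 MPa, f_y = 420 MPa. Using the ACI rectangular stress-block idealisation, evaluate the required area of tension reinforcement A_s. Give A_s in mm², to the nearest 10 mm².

A_s ≈ 3330 mm²

With M_n = 0.85 f'_c a b (d − a/2), solve the quadratic for a:
a = d − √(d² − 2M_n/(0.85 f'_c b)) = 660 − √(660² − 2 × 834×10⁶/(0.85 × 39.5 × 325)) = 128.27 mm.
A_s = 0.85 f'_c a b / f_y = 0.85 × 39.5 × 128.27 × 325 / 420 = 3332.5 mm².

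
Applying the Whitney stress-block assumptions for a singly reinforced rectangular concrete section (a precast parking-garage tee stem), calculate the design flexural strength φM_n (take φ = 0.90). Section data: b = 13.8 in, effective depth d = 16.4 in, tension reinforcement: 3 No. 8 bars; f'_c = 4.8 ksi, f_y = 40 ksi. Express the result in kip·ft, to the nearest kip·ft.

A_s = 3 × 0.79 = 2.37 in².
T = A_s f_y = 2.37 × 40 = 94.8 kips.
a = T/(0.85 f'_c b) = 94.8/(0.85 × 4.8 × 13.8) = 1.684 in.
M_n = T(d − a/2) = 94.8 × (16.4 − 0.842) = 1474.9 kip·in = 1474.9/12 = 122.91 kip·ft.
φM_n = 0.90 × 122.91 = 110.62 kip·ft.

φM_n ≈ 111 kip·ft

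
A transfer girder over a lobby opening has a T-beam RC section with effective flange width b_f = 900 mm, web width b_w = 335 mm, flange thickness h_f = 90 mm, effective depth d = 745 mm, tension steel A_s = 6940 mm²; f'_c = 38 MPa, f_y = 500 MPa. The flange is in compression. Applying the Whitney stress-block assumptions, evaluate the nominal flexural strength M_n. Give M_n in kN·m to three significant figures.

Tension: T = A_s f_y = 6940 × 500 = 3470000 N.
Try a within the flange: a = T/(0.85 f'_c b_f) = 3470000/(0.85 × 38 × 900) = 119.37 mm.
a = 119.37 > h_f = 90 mm: the block extends into the web. Split into flange-overhang and web parts.
C_f = 0.85 f'_c (b_f − b_w) h_f = 0.85 × 38 × (900 − 335) × 90 = 1642455 N.
Remaining web compression depth: a_w = (T − C_f)/(0.85 f'_c b_w) = (3470000 − 1642455)/(0.85 × 38 × 335) = 168.90 mm.
M_n = C_f(d − h_f/2) + (T − C_f)(d − a_w/2) = 1642455 × (745 − 45) + 1827545 × (745 − 84.45) = 1149.72 + 1207.18 = 2356.90 × 10⁶ N·mm.
M_n = 2356.90 kN·m.

M_n ≈ 2360 kN·m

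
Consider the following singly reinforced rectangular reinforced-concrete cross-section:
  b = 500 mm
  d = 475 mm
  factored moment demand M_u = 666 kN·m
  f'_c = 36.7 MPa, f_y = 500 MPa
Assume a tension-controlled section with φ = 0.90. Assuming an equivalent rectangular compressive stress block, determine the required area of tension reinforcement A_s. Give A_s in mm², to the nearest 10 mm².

M_n = M_u/φ = 666/0.90 = 740 kN·m.
With M_n = 0.85 f'_c a b (d − a/2), solve the quadratic for a:
a = d − √(d² − 2M_n/(0.85 f'_c b)) = 475 − √(475² − 2 × 740×10⁶/(0.85 × 36.7 × 500)) = 113.42 mm.
A_s = 0.85 f'_c a b / f_y = 0.85 × 36.7 × 113.42 × 500 / 500 = 3538.1 mm².

A_s ≈ 3540 mm²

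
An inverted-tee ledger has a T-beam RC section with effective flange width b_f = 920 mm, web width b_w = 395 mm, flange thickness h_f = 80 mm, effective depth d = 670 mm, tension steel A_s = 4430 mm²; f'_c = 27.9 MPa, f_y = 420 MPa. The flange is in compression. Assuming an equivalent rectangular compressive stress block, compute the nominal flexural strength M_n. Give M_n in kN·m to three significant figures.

M_n ≈ 1170 kN·m

Tension: T = A_s f_y = 4430 × 420 = 1860600 N.
Try a within the flange: a = T/(0.85 f'_c b_f) = 1860600/(0.85 × 27.9 × 920) = 85.28 mm.
a = 85.28 > h_f = 80 mm: the block extends into the web. Split into flange-overhang and web parts.
C_f = 0.85 f'_c (b_f − b_w) h_f = 0.85 × 27.9 × (920 − 395) × 80 = 996030 N.
Remaining web compression depth: a_w = (T − C_f)/(0.85 f'_c b_w) = (1860600 − 996030)/(0.85 × 27.9 × 395) = 92.30 mm.
M_n = C_f(d − h_f/2) + (T − C_f)(d − a_w/2) = 996030 × (670 − 40) + 864570 × (670 − 46.15) = 627.50 + 539.36 = 1166.86 × 10⁶ N·mm.
M_n = 1166.86 kN·m.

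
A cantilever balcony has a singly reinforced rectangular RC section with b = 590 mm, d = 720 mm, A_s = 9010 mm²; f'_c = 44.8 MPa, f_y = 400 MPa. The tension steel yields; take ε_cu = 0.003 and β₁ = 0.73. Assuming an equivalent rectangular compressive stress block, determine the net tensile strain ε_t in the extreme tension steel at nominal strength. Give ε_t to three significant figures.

a = A_s f_y/(0.85 f'_c b) = 160.41 mm.
β₁ = 0.73, so c = a/β₁ = 160.41/0.73 = 219.74 mm.
From the linear strain diagram with ε_cu = 0.003: ε_t = 0.003 (d − c)/c = 0.003 × (720 − 219.74)/219.74 = 0.00683.
Since ε_t ≥ 0.005, the section is tension-controlled.

ε_t ≈ 0.00683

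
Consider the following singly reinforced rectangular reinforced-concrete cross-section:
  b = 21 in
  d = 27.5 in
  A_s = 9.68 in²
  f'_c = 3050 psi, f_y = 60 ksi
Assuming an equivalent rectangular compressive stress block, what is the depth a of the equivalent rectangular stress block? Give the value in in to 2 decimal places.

a ≈ 10.67 in

T = A_s f_y = 9.68 × 60 = 580.8 kips.
a = T/(0.85 f'_c b) = 580.8/(0.85 × 3.05 × 21) = 10.67 in.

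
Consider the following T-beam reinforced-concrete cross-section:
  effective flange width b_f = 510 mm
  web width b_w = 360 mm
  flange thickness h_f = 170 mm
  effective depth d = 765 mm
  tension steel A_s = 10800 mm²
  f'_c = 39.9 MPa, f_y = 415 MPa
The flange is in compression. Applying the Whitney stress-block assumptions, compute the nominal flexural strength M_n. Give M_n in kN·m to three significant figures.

M_n ≈ 2820 kN·m

Tension: T = A_s f_y = 10800 × 415 = 4482000 N.
Try a within the flange: a = T/(0.85 f'_c b_f) = 4482000/(0.85 × 39.9 × 510) = 259.13 mm.
a = 259.13 > h_f = 170 mm: the block extends into the web. Split into flange-overhang and web parts.
C_f = 0.85 f'_c (b_f − b_w) h_f = 0.85 × 39.9 × (510 − 360) × 170 = 864833 N.
Remaining web compression depth: a_w = (T − C_f)/(0.85 f'_c b_w) = (4482000 − 864833)/(0.85 × 39.9 × 360) = 296.26 mm.
M_n = C_f(d − h_f/2) + (T − C_f)(d − a_w/2) = 864833 × (765 − 85) + 3617167 × (765 − 148.13) = 588.09 + 2231.32 = 2819.41 × 10⁶ N·mm.
M_n = 2819.41 kN·m.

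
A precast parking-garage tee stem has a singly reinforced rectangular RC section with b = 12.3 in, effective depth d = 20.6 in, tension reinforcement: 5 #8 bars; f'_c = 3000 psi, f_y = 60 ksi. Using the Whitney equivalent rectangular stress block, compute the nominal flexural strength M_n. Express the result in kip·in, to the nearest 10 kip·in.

A_s = 5 × 0.79 = 3.95 in².
T = A_s f_y = 3.95 × 60 = 237 kips.
a = T/(0.85 f'_c b) = 237/(0.85 × 3 × 12.3) = 7.556 in.
M_n = T(d − a/2) = 237 × (20.6 − 3.778) = 3986.8 kip·in.

M_n ≈ 3990 kip·in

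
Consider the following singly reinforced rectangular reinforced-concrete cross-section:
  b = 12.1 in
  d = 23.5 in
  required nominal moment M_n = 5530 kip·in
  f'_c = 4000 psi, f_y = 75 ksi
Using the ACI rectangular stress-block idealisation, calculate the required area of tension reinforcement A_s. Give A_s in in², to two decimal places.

A_s ≈ 3.66 in²

From M_n = 0.85 f'_c a b (d − a/2):
a = d − √(d² − 2M_n/(0.85 f'_c b)) = 23.5 − √(23.5² − 2 × 5530/(0.85 × 4 × 12.1)) = 6.665 in.
A_s = 0.85 f'_c a b / f_y = 0.85 × 4 × 6.665 × 12.1 / 75 = 3.656 in².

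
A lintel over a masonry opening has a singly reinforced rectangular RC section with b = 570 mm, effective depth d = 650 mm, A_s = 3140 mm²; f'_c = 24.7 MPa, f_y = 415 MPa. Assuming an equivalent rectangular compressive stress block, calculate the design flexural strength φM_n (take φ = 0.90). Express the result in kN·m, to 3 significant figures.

φM_n ≈ 698 kN·m

T = A_s f_y = 3140 × 415 = 1303100 N = 1303.1 kN.
From C = T: a = T/(0.85 f'_c b) = 1303100/(0.85 × 24.7 × 570) = 108.89 mm.
M_n = T(d − a/2) = 1303.1 kN × (650 − 54.445) mm = 776.07 kN·m.
φM_n = 0.90 × 776.07 = 698.46 kN·m.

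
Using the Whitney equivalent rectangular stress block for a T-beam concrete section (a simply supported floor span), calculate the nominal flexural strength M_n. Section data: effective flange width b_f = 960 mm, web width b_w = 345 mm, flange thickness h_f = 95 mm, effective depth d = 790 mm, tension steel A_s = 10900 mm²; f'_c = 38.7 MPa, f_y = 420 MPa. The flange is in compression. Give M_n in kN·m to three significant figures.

Tension: T = A_s f_y = 10900 × 420 = 4578000 N.
Try a within the flange: a = T/(0.85 f'_c b_f) = 4578000/(0.85 × 38.7 × 960) = 144.97 mm.
a = 144.97 > h_f = 95 mm: the block extends into the web. Split into flange-overhang and web parts.
C_f = 0.85 f'_c (b_f − b_w) h_f = 0.85 × 38.7 × (960 − 345) × 95 = 1921890 N.
Remaining web compression depth: a_w = (T − C_f)/(0.85 f'_c b_w) = (4578000 − 1921890)/(0.85 × 38.7 × 345) = 234.04 mm.
M_n = C_f(d − h_f/2) + (T − C_f)(d − a_w/2) = 1921890 × (790 − 47.5) + 2656110 × (790 − 117.02) = 1427.00 + 1787.51 = 3214.51 × 10⁶ N·mm.
M_n = 3214.51 kN·m.

M_n ≈ 3210 kN·m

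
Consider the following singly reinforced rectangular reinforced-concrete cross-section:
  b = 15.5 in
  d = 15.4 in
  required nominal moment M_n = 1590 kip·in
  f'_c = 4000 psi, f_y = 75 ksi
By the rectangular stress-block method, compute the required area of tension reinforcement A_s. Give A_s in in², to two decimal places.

A_s ≈ 1.48 in²

From M_n = 0.85 f'_c a b (d − a/2):
a = d − √(d² − 2M_n/(0.85 f'_c b)) = 15.4 − √(15.4² − 2 × 1590/(0.85 × 4 × 15.5)) = 2.103 in.
A_s = 0.85 f'_c a b / f_y = 0.85 × 4 × 2.103 × 15.5 / 75 = 1.478 in².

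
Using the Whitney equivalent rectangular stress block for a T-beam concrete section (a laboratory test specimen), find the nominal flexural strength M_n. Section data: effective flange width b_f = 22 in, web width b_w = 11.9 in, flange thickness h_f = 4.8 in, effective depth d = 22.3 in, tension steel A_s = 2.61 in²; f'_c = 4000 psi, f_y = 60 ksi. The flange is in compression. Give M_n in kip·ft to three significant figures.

Tension: T = A_s f_y = 2.61 × 60 = 156.6 kips.
Try a within the flange: a = T/(0.85 f'_c b_f) = 156.6/(0.85 × 4 × 22) = 2.094 in.
Since a = 2.094 ≤ h_f = 4.8 in, the stress block lies entirely in the flange; analyse as a rectangular beam of width b_f.
M_n = T(d − a/2) = 156.6 × (22.3 − 1.047) = 3328.2 kip·in.
M_n = 3328.2/12 = 277.35 kip·ft.

M_n ≈ 277 kip·ft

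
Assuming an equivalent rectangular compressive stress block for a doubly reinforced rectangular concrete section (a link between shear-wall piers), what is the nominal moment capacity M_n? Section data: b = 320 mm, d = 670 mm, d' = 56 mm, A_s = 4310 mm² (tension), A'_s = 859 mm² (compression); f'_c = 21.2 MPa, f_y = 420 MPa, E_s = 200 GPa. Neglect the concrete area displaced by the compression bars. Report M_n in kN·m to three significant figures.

Assume both tension and compression steel yield.
Net tension couple steel: A_s − A'_s = 3451 mm².
a = (A_s − A'_s) f_y / (0.85 f'_c b) = 1449420/(0.85 × 21.2 × 320) = 251.36 mm.
c = a/β₁ = 251.36/0.85 = 295.72 mm; ε'_s = 0.003(c − d')/c = 0.0024 ≥ f_y/E_s = 0.0021, so compression steel does yield.
M_n = (A_s − A'_s) f_y (d − a/2) + A'_s f_y (d − d') = [1449420 × (670 − 125.68) + 360780 × (670 − 56)] × 10⁻⁶ = 788.95 + 221.52 = 1010.47 kN·m.

M_n ≈ 1010 kN·m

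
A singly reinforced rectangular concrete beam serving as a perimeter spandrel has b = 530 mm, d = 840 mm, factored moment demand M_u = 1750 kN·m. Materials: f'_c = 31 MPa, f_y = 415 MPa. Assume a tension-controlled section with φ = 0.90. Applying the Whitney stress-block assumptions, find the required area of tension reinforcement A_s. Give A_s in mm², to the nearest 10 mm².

A_s ≈ 6270 mm²

M_n = M_u/φ = 1750/0.90 = 1944.44 kN·m.
With M_n = 0.85 f'_c a b (d − a/2), solve the quadratic for a:
a = d − √(d² − 2M_n/(0.85 f'_c b)) = 840 − √(840² − 2 × 1944.44×10⁶/(0.85 × 31 × 530)) = 186.44 mm.
A_s = 0.85 f'_c a b / f_y = 0.85 × 31 × 186.44 × 530 / 415 = 6274.0 mm².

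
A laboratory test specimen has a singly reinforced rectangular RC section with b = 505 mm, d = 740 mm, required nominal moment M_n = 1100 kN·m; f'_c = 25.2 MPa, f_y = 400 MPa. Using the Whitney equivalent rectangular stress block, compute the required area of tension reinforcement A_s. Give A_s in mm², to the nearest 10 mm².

A_s ≈ 4150 mm²

With M_n = 0.85 f'_c a b (d − a/2), solve the quadratic for a:
a = d − √(d² − 2M_n/(0.85 f'_c b)) = 740 − √(740² − 2 × 1100×10⁶/(0.85 × 25.2 × 505)) = 153.30 mm.
A_s = 0.85 f'_c a b / f_y = 0.85 × 25.2 × 153.30 × 505 / 400 = 4145.7 mm².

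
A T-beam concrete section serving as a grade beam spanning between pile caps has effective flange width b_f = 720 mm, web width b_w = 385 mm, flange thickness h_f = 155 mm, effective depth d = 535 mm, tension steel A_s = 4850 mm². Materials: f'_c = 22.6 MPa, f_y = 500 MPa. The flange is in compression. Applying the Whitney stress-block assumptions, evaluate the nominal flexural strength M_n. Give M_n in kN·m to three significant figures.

Tension: T = A_s f_y = 4850 × 500 = 2425000 N.
Try a within the flange: a = T/(0.85 f'_c b_f) = 2425000/(0.85 × 22.6 × 720) = 175.33 mm.
a = 175.33 > h_f = 155 mm: the block extends into the web. Split into flange-overhang and web parts.
C_f = 0.85 f'_c (b_f − b_w) h_f = 0.85 × 22.6 × (720 − 385) × 155 = 997479 N.
Remaining web compression depth: a_w = (T − C_f)/(0.85 f'_c b_w) = (2425000 − 997479)/(0.85 × 22.6 × 385) = 193.02 mm.
M_n = C_f(d − h_f/2) + (T − C_f)(d − a_w/2) = 997479 × (535 − 77.5) + 1427521 × (535 − 96.51) = 456.35 + 625.95 = 1082.30 × 10⁶ N·mm.
M_n = 1082.30 kN·m.

M_n ≈ 1080 kN·m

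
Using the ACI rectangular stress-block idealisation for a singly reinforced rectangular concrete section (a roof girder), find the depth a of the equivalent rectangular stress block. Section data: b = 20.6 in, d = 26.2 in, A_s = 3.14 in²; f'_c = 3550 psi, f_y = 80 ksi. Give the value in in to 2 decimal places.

T = A_s f_y = 3.14 × 80 = 251.2 kips.
a = T/(0.85 f'_c b) = 251.2/(0.85 × 3.55 × 20.6) = 4.04 in.

a ≈ 4.04 in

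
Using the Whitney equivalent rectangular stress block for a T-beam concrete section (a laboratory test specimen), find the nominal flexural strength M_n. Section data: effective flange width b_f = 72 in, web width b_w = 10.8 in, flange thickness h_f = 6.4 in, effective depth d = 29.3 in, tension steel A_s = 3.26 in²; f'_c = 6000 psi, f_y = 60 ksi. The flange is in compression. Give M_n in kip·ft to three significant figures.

Tension: T = A_s f_y = 3.26 × 60 = 195.6 kips.
Try a within the flange: a = T/(0.85 f'_c b_f) = 195.6/(0.85 × 6 × 72) = 0.533 in.
Since a = 0.533 ≤ h_f = 6.4 in, the stress block lies entirely in the flange; analyse as a rectangular beam of width b_f.
M_n = T(d − a/2) = 195.6 × (29.3 − 0.2665) = 5679.0 kip·in.
M_n = 5679.0/12 = 473.25 kip·ft.

M_n ≈ 473 kip·ft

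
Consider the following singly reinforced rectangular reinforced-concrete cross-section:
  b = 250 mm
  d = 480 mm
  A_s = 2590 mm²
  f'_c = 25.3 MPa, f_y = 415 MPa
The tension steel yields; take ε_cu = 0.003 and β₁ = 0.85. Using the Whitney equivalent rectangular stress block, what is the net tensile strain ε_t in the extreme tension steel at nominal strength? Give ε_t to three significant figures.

a = A_s f_y/(0.85 f'_c b) = 199.93 mm.
β₁ = 0.85, so c = a/β₁ = 199.93/0.85 = 235.21 mm.
From the linear strain diagram with ε_cu = 0.003: ε_t = 0.003 (d − c)/c = 0.003 × (480 − 235.21)/235.21 = 0.00312.
ε_t < 0.004 — the section is over-reinforced for flexure under ACI limits.

ε_t ≈ 0.00312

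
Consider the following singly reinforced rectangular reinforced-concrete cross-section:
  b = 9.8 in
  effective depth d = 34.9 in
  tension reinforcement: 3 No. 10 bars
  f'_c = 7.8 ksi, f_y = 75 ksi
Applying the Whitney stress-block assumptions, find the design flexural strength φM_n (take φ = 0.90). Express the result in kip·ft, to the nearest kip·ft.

φM_n ≈ 701 kip·ft

A_s = 3 × 1.27 = 3.81 in².
T = A_s f_y = 3.81 × 75 = 285.75 kips.
a = T/(0.85 f'_c b) = 285.75/(0.85 × 7.8 × 9.8) = 4.398 in.
M_n = T(d − a/2) = 285.75 × (34.9 − 2.199) = 9344.3 kip·in = 9344.3/12 = 778.69 kip·ft.
φM_n = 0.90 × 778.69 = 700.82 kip·ft.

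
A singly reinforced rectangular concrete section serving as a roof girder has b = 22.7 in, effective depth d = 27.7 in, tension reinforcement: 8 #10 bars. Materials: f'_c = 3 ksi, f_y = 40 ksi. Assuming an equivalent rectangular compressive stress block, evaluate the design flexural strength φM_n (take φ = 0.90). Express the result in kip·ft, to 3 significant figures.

A_s = 8 × 1.27 = 10.16 in².
T = A_s f_y = 10.16 × 40 = 406.4 kips.
a = T/(0.85 f'_c b) = 406.4/(0.85 × 3 × 22.7) = 7.021 in.
M_n = T(d − a/2) = 406.4 × (27.7 − 3.5105) = 9830.6 kip·in = 9830.6/12 = 819.22 kip·ft.
φM_n = 0.90 × 819.22 = 737.30 kip·ft.

φM_n ≈ 737 kip·ft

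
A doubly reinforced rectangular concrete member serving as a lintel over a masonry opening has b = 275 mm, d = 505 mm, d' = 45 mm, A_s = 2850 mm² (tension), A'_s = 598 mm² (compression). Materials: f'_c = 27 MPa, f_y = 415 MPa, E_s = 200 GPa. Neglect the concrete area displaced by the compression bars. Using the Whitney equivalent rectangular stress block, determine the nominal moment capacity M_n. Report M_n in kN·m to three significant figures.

Assume both tension and compression steel yield.
Net tension couple steel: A_s − A'_s = 2252 mm².
a = (A_s − A'_s) f_y / (0.85 f'_c b) = 934580/(0.85 × 27 × 275) = 148.08 mm.
c = a/β₁ = 148.08/0.85 = 174.21 mm; ε'_s = 0.003(c − d')/c = 0.0022 ≥ f_y/E_s = 0.0021, so compression steel does yield.
M_n = (A_s − A'_s) f_y (d − a/2) + A'_s f_y (d − d') = [934580 × (505 − 74.04) + 248170 × (505 − 45)] × 10⁻⁶ = 402.77 + 114.16 = 516.93 kN·m.

M_n ≈ 517 kN·m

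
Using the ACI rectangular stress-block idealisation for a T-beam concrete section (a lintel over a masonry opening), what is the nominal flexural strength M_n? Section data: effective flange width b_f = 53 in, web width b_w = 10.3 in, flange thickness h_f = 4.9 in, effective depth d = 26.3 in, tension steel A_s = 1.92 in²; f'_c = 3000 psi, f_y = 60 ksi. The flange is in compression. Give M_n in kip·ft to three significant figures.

Tension: T = A_s f_y = 1.92 × 60 = 115.2 kips.
Try a within the flange: a = T/(0.85 f'_c b_f) = 115.2/(0.85 × 3 × 53) = 0.852 in.
Since a = 0.852 ≤ h_f = 4.9 in, the stress block lies entirely in the flange; analyse as a rectangular beam of width b_f.
M_n = T(d − a/2) = 115.2 × (26.3 − 0.426) = 2980.7 kip·in.
M_n = 2980.7/12 = 248.39 kip·ft.

M_n ≈ 248 kip·ft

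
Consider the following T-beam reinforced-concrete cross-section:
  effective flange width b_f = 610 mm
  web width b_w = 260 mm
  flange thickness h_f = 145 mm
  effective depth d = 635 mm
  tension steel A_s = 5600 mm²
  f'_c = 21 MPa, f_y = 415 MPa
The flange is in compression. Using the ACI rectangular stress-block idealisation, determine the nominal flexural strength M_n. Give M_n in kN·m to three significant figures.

M_n ≈ 1190 kN·m

Tension: T = A_s f_y = 5600 × 415 = 2324000 N.
Try a within the flange: a = T/(0.85 f'_c b_f) = 2324000/(0.85 × 21 × 610) = 213.44 mm.
a = 213.44 > h_f = 145 mm: the block extends into the web. Split into flange-overhang and web parts.
C_f = 0.85 f'_c (b_f − b_w) h_f = 0.85 × 21 × (610 − 260) × 145 = 905888 N.
Remaining web compression depth: a_w = (T − C_f)/(0.85 f'_c b_w) = (2324000 − 905888)/(0.85 × 21 × 260) = 305.56 mm.
M_n = C_f(d − h_f/2) + (T − C_f)(d − a_w/2) = 905888 × (635 − 72.5) + 1418112 × (635 − 152.78) = 509.56 + 683.84 = 1193.40 × 10⁶ N·mm.
M_n = 1193.40 kN·m.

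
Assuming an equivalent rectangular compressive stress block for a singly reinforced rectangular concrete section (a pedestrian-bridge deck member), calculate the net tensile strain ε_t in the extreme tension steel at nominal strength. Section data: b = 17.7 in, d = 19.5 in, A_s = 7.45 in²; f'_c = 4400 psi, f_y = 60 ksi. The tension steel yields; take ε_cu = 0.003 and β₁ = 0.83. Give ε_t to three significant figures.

ε_t ≈ 0.00419

a = A_s f_y/(0.85 f'_c b) = 6.752 in.
β₁ = 0.83, so c = a/β₁ = 6.752/0.83 = 8.135 in.
From the linear strain diagram with ε_cu = 0.003: ε_t = 0.003 (d − c)/c = 0.003 × (19.5 − 8.135)/8.135 = 0.00419.
ε_t is between 0.004 and 0.005 — transition zone.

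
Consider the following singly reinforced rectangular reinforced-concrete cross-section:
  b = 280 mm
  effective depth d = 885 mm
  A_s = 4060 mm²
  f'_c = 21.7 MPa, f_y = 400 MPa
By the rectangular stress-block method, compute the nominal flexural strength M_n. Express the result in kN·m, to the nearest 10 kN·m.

T = A_s f_y = 4060 × 400 = 1624000 N = 1624 kN.
From C = T: a = T/(0.85 f'_c b) = 1624000/(0.85 × 21.7 × 280) = 314.45 mm.
M_n = T(d − a/2) = 1624 kN × (885 − 157.225) mm = 1181.91 kN·m.

M_n ≈ 1180 kN·m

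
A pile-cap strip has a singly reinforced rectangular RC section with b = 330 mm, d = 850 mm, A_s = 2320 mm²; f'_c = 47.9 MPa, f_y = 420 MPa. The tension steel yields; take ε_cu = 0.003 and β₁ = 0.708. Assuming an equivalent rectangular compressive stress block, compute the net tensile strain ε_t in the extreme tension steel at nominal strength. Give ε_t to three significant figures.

a = A_s f_y/(0.85 f'_c b) = 72.52 mm.
β₁ = 0.708, so c = a/β₁ = 72.52/0.708 = 102.43 mm.
From the linear strain diagram with ε_cu = 0.003: ε_t = 0.003 (d − c)/c = 0.003 × (850 − 102.43)/102.43 = 0.0219.
Since ε_t ≥ 0.005, the section is tension-controlled.

ε_t ≈ 0.0219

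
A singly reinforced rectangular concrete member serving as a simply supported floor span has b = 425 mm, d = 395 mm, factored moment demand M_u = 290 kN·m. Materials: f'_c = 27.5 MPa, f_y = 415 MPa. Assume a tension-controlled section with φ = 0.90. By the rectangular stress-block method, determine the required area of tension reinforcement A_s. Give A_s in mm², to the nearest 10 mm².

A_s ≈ 2230 mm²

M_n = M_u/φ = 290/0.90 = 322.222 kN·m.
With M_n = 0.85 f'_c a b (d − a/2), solve the quadratic for a:
a = d − √(d² − 2M_n/(0.85 f'_c b)) = 395 − √(395² − 2 × 322.222×10⁶/(0.85 × 27.5 × 425)) = 93.08 mm.
A_s = 0.85 f'_c a b / f_y = 0.85 × 27.5 × 93.08 × 425 / 415 = 2228.2 mm².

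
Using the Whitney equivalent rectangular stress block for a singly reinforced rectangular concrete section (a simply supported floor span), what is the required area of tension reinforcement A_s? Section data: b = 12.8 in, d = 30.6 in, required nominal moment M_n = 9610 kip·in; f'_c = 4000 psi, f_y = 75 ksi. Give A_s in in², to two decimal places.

From M_n = 0.85 f'_c a b (d − a/2):
a = d − √(d² − 2M_n/(0.85 f'_c b)) = 30.6 − √(30.6² − 2 × 9610/(0.85 × 4 × 12.8)) = 8.358 in.
A_s = 0.85 f'_c a b / f_y = 0.85 × 4 × 8.358 × 12.8 / 75 = 4.850 in².

A_s ≈ 4.85 in²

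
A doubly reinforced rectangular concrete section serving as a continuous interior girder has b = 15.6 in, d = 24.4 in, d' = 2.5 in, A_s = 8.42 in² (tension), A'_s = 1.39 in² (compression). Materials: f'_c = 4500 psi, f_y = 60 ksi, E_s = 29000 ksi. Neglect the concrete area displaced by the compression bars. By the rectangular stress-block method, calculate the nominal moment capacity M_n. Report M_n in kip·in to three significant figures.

M_n ≈ 10600 kip·in

Assume both steels yield.
a = (A_s − A'_s) f_y/(0.85 f'_c b) = (8.42 − 1.39) × 60/(0.85 × 4.5 × 15.6) = 7.069 in.
c = a/β₁ = 7.069/0.825 = 8.568 in; ε'_s = 0.003(c − d')/c = 0.0021 ≥ ε_y = 0.0021, so the compression steel yields.
M_n = (A_s − A'_s) f_y (d − a/2) + A'_s f_y (d − d') = 421.8 × (24.4 − 3.5345) + 83.4 × (24.4 − 2.5) = 8801.1 + 1826.5 = 10627.6 kip·in.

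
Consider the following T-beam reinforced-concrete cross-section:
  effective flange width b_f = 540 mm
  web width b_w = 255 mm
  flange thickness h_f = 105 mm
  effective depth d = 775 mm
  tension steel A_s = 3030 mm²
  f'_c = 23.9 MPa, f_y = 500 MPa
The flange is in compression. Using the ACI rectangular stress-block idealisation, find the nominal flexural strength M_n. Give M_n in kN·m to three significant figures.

M_n ≈ 1060 kN·m

Tension: T = A_s f_y = 3030 × 500 = 1515000 N.
Try a within the flange: a = T/(0.85 f'_c b_f) = 1515000/(0.85 × 23.9 × 540) = 138.10 mm.
a = 138.10 > h_f = 105 mm: the block extends into the web. Split into flange-overhang and web parts.
C_f = 0.85 f'_c (b_f − b_w) h_f = 0.85 × 23.9 × (540 − 255) × 105 = 607926 N.
Remaining web compression depth: a_w = (T − C_f)/(0.85 f'_c b_w) = (1515000 − 607926)/(0.85 × 23.9 × 255) = 175.10 mm.
M_n = C_f(d − h_f/2) + (T − C_f)(d − a_w/2) = 607926 × (775 − 52.5) + 907074 × (775 − 87.55) = 439.23 + 623.57 = 1062.80 × 10⁶ N·mm.
M_n = 1062.80 kN·m.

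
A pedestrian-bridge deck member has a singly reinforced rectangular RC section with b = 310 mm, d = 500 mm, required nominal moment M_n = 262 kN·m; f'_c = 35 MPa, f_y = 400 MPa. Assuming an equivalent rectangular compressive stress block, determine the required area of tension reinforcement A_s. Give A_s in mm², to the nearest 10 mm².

With M_n = 0.85 f'_c a b (d − a/2), solve the quadratic for a:
a = d − √(d² − 2M_n/(0.85 f'_c b)) = 500 − √(500² − 2 × 262×10⁶/(0.85 × 35 × 310)) = 60.47 mm.
A_s = 0.85 f'_c a b / f_y = 0.85 × 35 × 60.47 × 310 / 400 = 1394.2 mm².

A_s ≈ 1390 mm²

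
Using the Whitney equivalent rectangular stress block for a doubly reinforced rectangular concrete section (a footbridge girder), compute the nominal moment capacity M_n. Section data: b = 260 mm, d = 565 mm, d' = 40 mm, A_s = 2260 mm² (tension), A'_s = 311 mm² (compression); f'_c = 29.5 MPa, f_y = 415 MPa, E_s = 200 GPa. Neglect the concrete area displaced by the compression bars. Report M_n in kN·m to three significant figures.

Assume both tension and compression steel yield.
Net tension couple steel: A_s − A'_s = 1949 mm².
a = (A_s − A'_s) f_y / (0.85 f'_c b) = 808835/(0.85 × 29.5 × 260) = 124.06 mm.
c = a/β₁ = 124.06/0.839 = 147.87 mm; ε'_s = 0.003(c − d')/c = 0.0022 ≥ f_y/E_s = 0.0021, so compression steel does yield.
M_n = (A_s − A'_s) f_y (d − a/2) + A'_s f_y (d − d') = [808835 × (565 − 62.03) + 129065 × (565 − 40)] × 10⁻⁶ = 406.82 + 67.76 = 474.58 kN·m.

M_n ≈ 475 kN·m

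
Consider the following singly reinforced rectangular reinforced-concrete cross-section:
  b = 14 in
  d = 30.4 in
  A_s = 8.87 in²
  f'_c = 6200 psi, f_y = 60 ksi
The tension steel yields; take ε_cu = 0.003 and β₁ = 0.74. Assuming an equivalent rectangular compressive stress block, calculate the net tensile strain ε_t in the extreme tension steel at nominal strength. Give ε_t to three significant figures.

a = A_s f_y/(0.85 f'_c b) = 7.213 in.
β₁ = 0.74, so c = a/β₁ = 7.213/0.74 = 9.747 in.
From the linear strain diagram with ε_cu = 0.003: ε_t = 0.003 (d − c)/c = 0.003 × (30.4 − 9.747)/9.747 = 0.00636.
Since ε_t ≥ 0.005, the section is tension-controlled.

ε_t ≈ 0.00636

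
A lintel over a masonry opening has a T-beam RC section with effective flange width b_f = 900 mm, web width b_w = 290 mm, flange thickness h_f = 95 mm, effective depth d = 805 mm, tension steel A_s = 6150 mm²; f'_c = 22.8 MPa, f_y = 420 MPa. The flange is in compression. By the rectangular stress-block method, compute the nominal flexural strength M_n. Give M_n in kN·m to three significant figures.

M_n ≈ 1840 kN·m

Tension: T = A_s f_y = 6150 × 420 = 2583000 N.
Try a within the flange: a = T/(0.85 f'_c b_f) = 2583000/(0.85 × 22.8 × 900) = 148.09 mm.
a = 148.09 > h_f = 95 mm: the block extends into the web. Split into flange-overhang and web parts.
C_f = 0.85 f'_c (b_f − b_w) h_f = 0.85 × 22.8 × (900 − 290) × 95 = 1123071 N.
Remaining web compression depth: a_w = (T − C_f)/(0.85 f'_c b_w) = (2583000 − 1123071)/(0.85 × 22.8 × 290) = 259.76 mm.
M_n = C_f(d − h_f/2) + (T − C_f)(d − a_w/2) = 1123071 × (805 − 47.5) + 1459929 × (805 − 129.88) = 850.73 + 985.63 = 1836.36 × 10⁶ N·mm.
M_n = 1836.36 kN·m.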